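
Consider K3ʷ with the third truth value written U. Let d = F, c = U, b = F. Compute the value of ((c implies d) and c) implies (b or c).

U

c implies d = U implies F = U
(c implies d) and c = U and U = U
b or c = F or U = U
((c implies d) and c) implies (b or c) = U implies U = U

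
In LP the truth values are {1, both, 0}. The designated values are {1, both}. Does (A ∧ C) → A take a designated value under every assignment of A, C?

Yes

Every assignment of A, C over {1, both, 0} gives a value in {1, both}.
In particular, with A=both, C=both: (A ∧ C) → A = both.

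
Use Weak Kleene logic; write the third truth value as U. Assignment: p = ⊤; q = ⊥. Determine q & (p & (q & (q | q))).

q | q = ⊥ | ⊥ = ⊥
q & (q | q) = ⊥ & ⊥ = ⊥
p & (q & (q | q)) = ⊤ & ⊥ = ⊥
q & (p & (q & (q | q))) = ⊥ & ⊥ = ⊥

⊥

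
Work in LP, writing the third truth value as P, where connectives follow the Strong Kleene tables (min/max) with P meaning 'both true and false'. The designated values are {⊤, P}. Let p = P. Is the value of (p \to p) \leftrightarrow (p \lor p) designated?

p \to p = P \to P = P
p \lor p = P \lor P = P
(p \to p) \leftrightarrow (p \lor p) = P \leftrightarrow P = P
P ∈ {⊤, P}.

Yes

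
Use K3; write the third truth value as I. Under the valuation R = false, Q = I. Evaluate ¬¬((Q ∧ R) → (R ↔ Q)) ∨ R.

true

Q ∧ R = I ∧ false = false
R ↔ Q = false ↔ I = I
(Q ∧ R) → (R ↔ Q) = false → I = true  [¬false ∨ I]
¬((Q ∧ R) → (R ↔ Q)) = ¬true = false
¬¬((Q ∧ R) → (R ↔ Q)) = ¬false = true
¬¬((Q ∧ R) → (R ↔ Q)) ∨ R = true ∨ false = true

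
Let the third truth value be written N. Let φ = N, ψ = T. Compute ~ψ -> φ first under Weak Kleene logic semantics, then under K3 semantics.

N; T

In Weak Kleene logic: ~ψ = ~T = F
~ψ -> φ = F -> N = N  [any arg is the third value ⇒ result is the third value]
In K3: ~ψ = ~T = F
~ψ -> φ = F -> N = T
They differ because Weak Kleene logic and K3 treat N differently under the binary connectives.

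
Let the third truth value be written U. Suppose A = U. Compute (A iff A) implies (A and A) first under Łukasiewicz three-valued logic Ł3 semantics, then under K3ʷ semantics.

In Łukasiewicz three-valued logic Ł3: A iff A = U iff U = true
A and A = U and U = U
(A iff A) implies (A and A) = true implies U = U
In K3ʷ: A iff A = U iff U = U
A and A = U and U = U
(A iff A) implies (A and A) = U implies U = U  [any arg is the third value ⇒ result is the third value]

U; U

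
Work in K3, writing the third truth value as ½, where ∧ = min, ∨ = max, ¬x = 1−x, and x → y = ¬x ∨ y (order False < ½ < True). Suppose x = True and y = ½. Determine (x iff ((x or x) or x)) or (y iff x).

True

x or x = True or True = True
(x or x) or x = True or True = True
x iff ((x or x) or x) = True iff True = True
y iff x = ½ iff True = ½
(x iff ((x or x) or x)) or (y iff x) = True or ½ = True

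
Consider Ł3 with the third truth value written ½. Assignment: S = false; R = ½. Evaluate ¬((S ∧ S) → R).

S ∧ S = false ∧ false = false
(S ∧ S) → R = false → ½ = true  [min(1, 1−0+½)]
¬((S ∧ S) → R) = ¬true = false

false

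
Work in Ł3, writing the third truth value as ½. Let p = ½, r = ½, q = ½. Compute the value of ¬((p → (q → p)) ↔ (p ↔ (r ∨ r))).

q → p = ½ → ½ = 1  [min(1, 1−½+½)]
p → (q → p) = ½ → 1 = 1
r ∨ r = ½ ∨ ½ = ½
p ↔ (r ∨ r) = ½ ↔ ½ = 1
(p → (q → p)) ↔ (p ↔ (r ∨ r)) = 1 ↔ 1 = 1
¬((p → (q → p)) ↔ (p ↔ (r ∨ r))) = ¬1 = 0

0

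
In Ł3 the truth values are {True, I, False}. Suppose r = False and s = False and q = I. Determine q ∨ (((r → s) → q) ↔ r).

I

r → s = False → False = True
(r → s) → q = True → I = I  [min(1, 1−1+½)]
((r → s) → q) ↔ r = I ↔ False = I
q ∨ (((r → s) → q) ↔ r) = I ∨ I = I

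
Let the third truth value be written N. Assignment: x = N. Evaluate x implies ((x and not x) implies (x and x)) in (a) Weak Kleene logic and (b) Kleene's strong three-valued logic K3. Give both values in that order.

N; N

In Weak Kleene logic: not x = not N = N
x and not x = N and N = N
x and x = N and N = N
(x and not x) implies (x and x) = N implies N = N
x implies ((x and not x) implies (x and x)) = N implies N = N
In Kleene's strong three-valued logic K3: not x = not N = N
x and not x = N and N = N
x and x = N and N = N
(x and not x) implies (x and x) = N implies N = N
x implies ((x and not x) implies (x and x)) = N implies N = N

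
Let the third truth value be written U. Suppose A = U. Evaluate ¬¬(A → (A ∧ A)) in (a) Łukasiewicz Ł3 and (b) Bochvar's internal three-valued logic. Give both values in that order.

T; U

In Łukasiewicz Ł3: A ∧ A = U ∧ U = U
A → (A ∧ A) = U → U = T  [min(1, 1−½+½)]
¬(A → (A ∧ A)) = ¬T = F
¬¬(A → (A ∧ A)) = ¬F = T
In Bochvar's internal three-valued logic: A ∧ A = U ∧ U = U
A → (A ∧ A) = U → U = U
¬(A → (A ∧ A)) = ¬U = U
¬¬(A → (A ∧ A)) = ¬U = U
They differ because Łukasiewicz Ł3 and Bochvar's internal three-valued logic treat U differently under the binary connectives.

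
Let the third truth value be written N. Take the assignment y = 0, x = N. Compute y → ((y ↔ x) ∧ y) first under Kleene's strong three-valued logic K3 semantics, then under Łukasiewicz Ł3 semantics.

In Kleene's strong three-valued logic K3: y ↔ x = 0 ↔ N = N
(y ↔ x) ∧ y = N ∧ 0 = 0
y → ((y ↔ x) ∧ y) = 0 → 0 = 1
In Łukasiewicz Ł3: y ↔ x = 0 ↔ N = N
(y ↔ x) ∧ y = N ∧ 0 = 0
y → ((y ↔ x) ∧ y) = 0 → 0 = 1

1; 1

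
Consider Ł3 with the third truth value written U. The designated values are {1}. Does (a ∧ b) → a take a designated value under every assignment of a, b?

Yes

Every assignment of a, b over {1, U, 0} gives a value in {1}.
In particular, with a=U, b=U: (a ∧ b) → a = 1.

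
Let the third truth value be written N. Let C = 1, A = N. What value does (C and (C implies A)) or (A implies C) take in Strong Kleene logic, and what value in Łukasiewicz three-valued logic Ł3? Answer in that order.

1; 1

In Strong Kleene logic: C implies A = 1 implies N = N
C and (C implies A) = 1 and N = N
A implies C = N implies 1 = 1
(C and (C implies A)) or (A implies C) = N or 1 = 1
In Łukasiewicz three-valued logic Ł3: C implies A = 1 implies N = N  [min(1, 1−1+½)]
C and (C implies A) = 1 and N = N
A implies C = N implies 1 = 1
(C and (C implies A)) or (A implies C) = N or 1 = 1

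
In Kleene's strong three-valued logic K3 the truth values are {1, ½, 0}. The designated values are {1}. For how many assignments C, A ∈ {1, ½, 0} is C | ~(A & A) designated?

5

Of the 9 assignments, 5 give a value in {1}.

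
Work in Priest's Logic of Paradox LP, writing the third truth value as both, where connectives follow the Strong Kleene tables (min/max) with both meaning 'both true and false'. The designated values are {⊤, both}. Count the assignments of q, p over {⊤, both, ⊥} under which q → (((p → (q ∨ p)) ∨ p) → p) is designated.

8

Of the 9 assignments, 8 give a value in {⊤, both}.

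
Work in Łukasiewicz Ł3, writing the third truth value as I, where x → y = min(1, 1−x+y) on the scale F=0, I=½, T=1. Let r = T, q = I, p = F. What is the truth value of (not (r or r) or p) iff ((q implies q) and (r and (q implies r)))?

r or r = T or T = T
not (r or r) = not T = F
not (r or r) or p = F or F = F
q implies q = I implies I = T
q implies r = I implies T = T
r and (q implies r) = T and T = T
(q implies q) and (r and (q implies r)) = T and T = T
(not (r or r) or p) iff ((q implies q) and (r and (q implies r))) = F iff T = F

F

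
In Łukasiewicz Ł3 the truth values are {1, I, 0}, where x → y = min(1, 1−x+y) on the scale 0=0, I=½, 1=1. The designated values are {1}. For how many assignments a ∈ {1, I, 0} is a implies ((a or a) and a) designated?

3

a=1: 1 ✓
a=I: 1 ✓
a=0: 1 ✓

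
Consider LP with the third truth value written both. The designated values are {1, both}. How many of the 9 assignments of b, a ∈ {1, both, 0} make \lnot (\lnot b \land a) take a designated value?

8

Of the 9 assignments, 8 give a value in {1, both}.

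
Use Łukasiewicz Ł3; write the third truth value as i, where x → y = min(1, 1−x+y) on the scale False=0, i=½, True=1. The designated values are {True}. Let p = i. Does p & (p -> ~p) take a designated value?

~p = ~i = i
p -> ~p = i -> i = True
p & (p -> ~p) = i & True = i
i ∉ {True}.

No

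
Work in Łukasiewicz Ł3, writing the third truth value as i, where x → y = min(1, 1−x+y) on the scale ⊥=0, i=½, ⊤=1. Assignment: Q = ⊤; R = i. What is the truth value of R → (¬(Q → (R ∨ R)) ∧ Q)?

R ∨ R = i ∨ i = i
Q → (R ∨ R) = ⊤ → i = i  [min(1, 1−1+½)]
¬(Q → (R ∨ R)) = ¬i = i
¬(Q → (R ∨ R)) ∧ Q = i ∧ ⊤ = i
R → (¬(Q → (R ∨ R)) ∧ Q) = i → i = ⊤

⊤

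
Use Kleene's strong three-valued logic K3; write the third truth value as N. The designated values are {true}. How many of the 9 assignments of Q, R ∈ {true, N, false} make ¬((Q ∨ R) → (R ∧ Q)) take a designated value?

Designated under: (Q=true, R=false); (Q=false, R=true).

2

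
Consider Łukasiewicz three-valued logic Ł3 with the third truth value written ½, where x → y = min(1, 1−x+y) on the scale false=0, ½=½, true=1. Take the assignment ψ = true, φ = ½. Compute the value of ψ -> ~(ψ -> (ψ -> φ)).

ψ -> φ = true -> ½ = ½
ψ -> (ψ -> φ) = true -> ½ = ½
~(ψ -> (ψ -> φ)) = ~½ = ½
ψ -> ~(ψ -> (ψ -> φ)) = true -> ½ = ½

½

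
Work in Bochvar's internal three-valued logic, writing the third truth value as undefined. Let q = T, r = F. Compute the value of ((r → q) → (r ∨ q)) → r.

r → q = F → T = T
r ∨ q = F ∨ T = T
(r → q) → (r ∨ q) = T → T = T
((r → q) → (r ∨ q)) → r = T → F = F

F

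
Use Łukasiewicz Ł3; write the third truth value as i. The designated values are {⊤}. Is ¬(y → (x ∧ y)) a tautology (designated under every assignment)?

No

Countermodel: y=⊤, x=⊤ gives ⊥, which is not designated.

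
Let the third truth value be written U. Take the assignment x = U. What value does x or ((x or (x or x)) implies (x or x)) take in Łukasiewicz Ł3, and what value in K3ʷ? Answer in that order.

In Łukasiewicz Ł3: x or x = U or U = U
x or (x or x) = U or U = U
x or x = U or U = U
(x or (x or x)) implies (x or x) = U implies U = 1  [min(1, 1−½+½)]
x or ((x or (x or x)) implies (x or x)) = U or 1 = 1
In K3ʷ: x or x = U or U = U
x or (x or x) = U or U = U
x or x = U or U = U
(x or (x or x)) implies (x or x) = U implies U = U
x or ((x or (x or x)) implies (x or x)) = U or U = U
They differ because Łukasiewicz Ł3 and K3ʷ treat U differently under the binary connectives.

1; U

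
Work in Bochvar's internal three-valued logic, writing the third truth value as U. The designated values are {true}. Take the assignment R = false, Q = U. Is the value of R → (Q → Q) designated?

Q → Q = U → U = U  [any arg is the third value ⇒ result is the third value]
R → (Q → Q) = false → U = U
U ∉ {true}.

No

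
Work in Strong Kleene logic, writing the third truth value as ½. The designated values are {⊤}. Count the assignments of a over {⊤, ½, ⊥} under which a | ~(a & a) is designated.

a=⊤: ⊤ ✓
a=½: ½ ·
a=⊥: ⊤ ✓

2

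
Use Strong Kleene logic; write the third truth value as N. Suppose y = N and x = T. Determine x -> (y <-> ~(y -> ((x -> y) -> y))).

N

x -> y = T -> N = N  [~T | N]
(x -> y) -> y = N -> N = N
y -> ((x -> y) -> y) = N -> N = N
~(y -> ((x -> y) -> y)) = ~N = N
y <-> ~(y -> ((x -> y) -> y)) = N <-> N = N
x -> (y <-> ~(y -> ((x -> y) -> y))) = T -> N = N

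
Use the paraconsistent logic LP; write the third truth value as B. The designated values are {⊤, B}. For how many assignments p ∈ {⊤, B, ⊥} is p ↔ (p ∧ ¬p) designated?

2

p=⊤: ⊥ ·
p=B: B ✓
p=⊥: ⊤ ✓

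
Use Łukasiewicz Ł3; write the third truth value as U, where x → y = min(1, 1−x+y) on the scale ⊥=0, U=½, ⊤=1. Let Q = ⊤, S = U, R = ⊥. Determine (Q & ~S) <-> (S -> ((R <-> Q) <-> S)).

~S = ~U = U
Q & ~S = ⊤ & U = U
R <-> Q = ⊥ <-> ⊤ = ⊥
(R <-> Q) <-> S = ⊥ <-> U = U  [1 − |0−½|]
S -> ((R <-> Q) <-> S) = U -> U = ⊤
(Q & ~S) <-> (S -> ((R <-> Q) <-> S)) = U <-> ⊤ = U

U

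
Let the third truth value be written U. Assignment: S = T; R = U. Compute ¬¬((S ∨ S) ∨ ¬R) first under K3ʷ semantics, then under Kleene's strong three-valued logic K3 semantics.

In K3ʷ: S ∨ S = T ∨ T = T
¬R = ¬U = U
(S ∨ S) ∨ ¬R = T ∨ U = U
¬((S ∨ S) ∨ ¬R) = ¬U = U
¬¬((S ∨ S) ∨ ¬R) = ¬U = U
In Kleene's strong three-valued logic K3: S ∨ S = T ∨ T = T
¬R = ¬U = U
(S ∨ S) ∨ ¬R = T ∨ U = T
¬((S ∨ S) ∨ ¬R) = ¬T = F
¬¬((S ∨ S) ∨ ¬R) = ¬F = T
They differ because K3ʷ and Kleene's strong three-valued logic K3 treat U differently under the binary connectives.

U; T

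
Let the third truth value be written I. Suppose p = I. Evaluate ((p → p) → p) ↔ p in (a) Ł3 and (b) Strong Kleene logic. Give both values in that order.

In Ł3: p → p = I → I = true  [min(1, 1−½+½)]
(p → p) → p = true → I = I
((p → p) → p) ↔ p = I ↔ I = true
In Strong Kleene logic: p → p = I → I = I  [¬I ∨ I]
(p → p) → p = I → I = I
((p → p) → p) ↔ p = I ↔ I = I
They differ because Ł3 and Strong Kleene logic treat I differently under implication.

true; I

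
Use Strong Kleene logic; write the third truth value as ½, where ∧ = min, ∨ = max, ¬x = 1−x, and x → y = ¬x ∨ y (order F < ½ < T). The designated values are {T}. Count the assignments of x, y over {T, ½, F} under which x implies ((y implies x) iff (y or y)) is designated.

Designated under: (x=T, y=T); (x=F, y=T); (x=F, y=½); (x=F, y=F).

4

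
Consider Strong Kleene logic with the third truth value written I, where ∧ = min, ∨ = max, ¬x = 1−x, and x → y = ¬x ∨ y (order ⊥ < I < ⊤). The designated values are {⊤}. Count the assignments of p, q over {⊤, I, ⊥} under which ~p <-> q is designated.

Designated under: (p=⊤, q=⊥); (p=⊥, q=⊤).

2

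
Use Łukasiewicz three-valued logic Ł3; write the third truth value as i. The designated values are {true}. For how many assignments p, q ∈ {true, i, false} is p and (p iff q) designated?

1

Designated under: (p=true, q=true).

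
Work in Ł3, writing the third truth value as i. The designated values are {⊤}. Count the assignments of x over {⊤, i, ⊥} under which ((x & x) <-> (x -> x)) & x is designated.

1

x=⊤: ⊤ ✓
x=i: i ·
x=⊥: ⊥ ·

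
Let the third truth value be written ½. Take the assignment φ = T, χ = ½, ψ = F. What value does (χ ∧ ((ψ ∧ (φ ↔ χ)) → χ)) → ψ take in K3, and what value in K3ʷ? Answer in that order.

½; ½

In K3: φ ↔ χ = T ↔ ½ = ½
ψ ∧ (φ ↔ χ) = F ∧ ½ = F
(ψ ∧ (φ ↔ χ)) → χ = F → ½ = T  [¬F ∨ ½]
χ ∧ ((ψ ∧ (φ ↔ χ)) → χ) = ½ ∧ T = ½
(χ ∧ ((ψ ∧ (φ ↔ χ)) → χ)) → ψ = ½ → F = ½
In K3ʷ: φ ↔ χ = T ↔ ½ = ½
ψ ∧ (φ ↔ χ) = F ∧ ½ = ½
(ψ ∧ (φ ↔ χ)) → χ = ½ → ½ = ½
χ ∧ ((ψ ∧ (φ ↔ χ)) → χ) = ½ ∧ ½ = ½
(χ ∧ ((ψ ∧ (φ ↔ χ)) → χ)) → ψ = ½ → F = ½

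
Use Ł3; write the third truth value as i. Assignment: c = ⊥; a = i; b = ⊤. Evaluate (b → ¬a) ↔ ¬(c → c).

¬a = ¬i = i
b → ¬a = ⊤ → i = i  [min(1, 1−1+½)]
c → c = ⊥ → ⊥ = ⊤
¬(c → c) = ¬⊤ = ⊥
(b → ¬a) ↔ ¬(c → c) = i ↔ ⊥ = i

i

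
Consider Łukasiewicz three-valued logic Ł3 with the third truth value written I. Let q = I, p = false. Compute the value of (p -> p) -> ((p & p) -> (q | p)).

p -> p = false -> false = true
p & p = false & false = false
q | p = I | false = I
(p & p) -> (q | p) = false -> I = true
(p -> p) -> ((p & p) -> (q | p)) = true -> true = true

true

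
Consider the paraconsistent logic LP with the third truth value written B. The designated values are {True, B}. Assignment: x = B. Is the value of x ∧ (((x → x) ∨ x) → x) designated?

Yes

x → x = B → B = B
(x → x) ∨ x = B ∨ B = B
((x → x) ∨ x) → x = B → B = B
x ∧ (((x → x) ∨ x) → x) = B ∧ B = B
B ∈ {True, B}.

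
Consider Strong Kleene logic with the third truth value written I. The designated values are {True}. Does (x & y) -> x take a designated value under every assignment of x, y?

Countermodel: x=I, y=True gives I, which is not designated.

No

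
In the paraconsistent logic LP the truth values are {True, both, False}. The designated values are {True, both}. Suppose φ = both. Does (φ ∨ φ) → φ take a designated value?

Yes

φ ∨ φ = both ∨ both = both
(φ ∨ φ) → φ = both → both = both  [¬both ∨ both]
both ∈ {True, both}.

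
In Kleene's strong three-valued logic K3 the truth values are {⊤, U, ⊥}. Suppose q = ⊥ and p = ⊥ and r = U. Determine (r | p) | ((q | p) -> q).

r | p = U | ⊥ = U
q | p = ⊥ | ⊥ = ⊥
(q | p) -> q = ⊥ -> ⊥ = ⊤
(r | p) | ((q | p) -> q) = U | ⊤ = ⊤

⊤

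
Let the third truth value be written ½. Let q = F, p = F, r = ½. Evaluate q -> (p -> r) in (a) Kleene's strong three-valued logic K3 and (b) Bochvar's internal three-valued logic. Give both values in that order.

T; ½

In Kleene's strong three-valued logic K3: p -> r = F -> ½ = T
q -> (p -> r) = F -> T = T
In Bochvar's internal three-valued logic: p -> r = F -> ½ = ½  [any arg is the third value ⇒ result is the third value]
q -> (p -> r) = F -> ½ = ½
They differ because Kleene's strong three-valued logic K3 and Bochvar's internal three-valued logic treat ½ differently under the binary connectives.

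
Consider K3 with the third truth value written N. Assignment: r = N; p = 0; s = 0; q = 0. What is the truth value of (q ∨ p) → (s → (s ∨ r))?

1

q ∨ p = 0 ∨ 0 = 0
s ∨ r = 0 ∨ N = N
s → (s ∨ r) = 0 → N = 1  [¬0 ∨ N]
(q ∨ p) → (s → (s ∨ r)) = 0 → 1 = 1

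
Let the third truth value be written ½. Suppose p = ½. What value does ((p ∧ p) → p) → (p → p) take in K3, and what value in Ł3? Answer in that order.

½; True

In K3: p ∧ p = ½ ∧ ½ = ½
(p ∧ p) → p = ½ → ½ = ½
p → p = ½ → ½ = ½
((p ∧ p) → p) → (p → p) = ½ → ½ = ½
In Ł3: p ∧ p = ½ ∧ ½ = ½
(p ∧ p) → p = ½ → ½ = True  [min(1, 1−½+½)]
p → p = ½ → ½ = True
((p ∧ p) → p) → (p → p) = True → True = True
They differ because K3 and Ł3 treat ½ differently under implication.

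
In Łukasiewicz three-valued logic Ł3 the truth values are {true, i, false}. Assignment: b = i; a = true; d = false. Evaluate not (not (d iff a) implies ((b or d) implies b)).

d iff a = false iff true = false
not (d iff a) = not false = true
b or d = i or false = i
(b or d) implies b = i implies i = true
not (d iff a) implies ((b or d) implies b) = true implies true = true
not (not (d iff a) implies ((b or d) implies b)) = not true = false

false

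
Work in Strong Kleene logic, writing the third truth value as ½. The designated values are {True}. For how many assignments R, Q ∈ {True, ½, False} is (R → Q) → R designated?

3

Designated under: (R=True, Q=True); (R=True, Q=½); (R=True, Q=False).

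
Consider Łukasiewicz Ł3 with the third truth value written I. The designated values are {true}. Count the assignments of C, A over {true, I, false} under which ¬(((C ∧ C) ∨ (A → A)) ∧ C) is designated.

3

Designated under: (C=false, A=true); (C=false, A=I); (C=false, A=false).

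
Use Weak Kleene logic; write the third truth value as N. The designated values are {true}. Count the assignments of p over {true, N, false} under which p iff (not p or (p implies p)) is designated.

p=true: true ✓
p=N: N ·
p=false: false ·

1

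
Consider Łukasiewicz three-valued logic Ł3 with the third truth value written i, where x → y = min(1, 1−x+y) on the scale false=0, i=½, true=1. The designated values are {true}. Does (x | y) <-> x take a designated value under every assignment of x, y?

Countermodel: x=i, y=true gives i, which is not designated.

No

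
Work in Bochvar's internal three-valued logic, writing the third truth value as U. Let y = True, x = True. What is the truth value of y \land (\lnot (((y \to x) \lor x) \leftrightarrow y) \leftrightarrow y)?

y \to x = True \to True = True
(y \to x) \lor x = True \lor True = True
((y \to x) \lor x) \leftrightarrow y = True \leftrightarrow True = True
\lnot (((y \to x) \lor x) \leftrightarrow y) = \lnot True = False
\lnot (((y \to x) \lor x) \leftrightarrow y) \leftrightarrow y = False \leftrightarrow True = False
y \land (\lnot (((y \to x) \lor x) \leftrightarrow y) \leftrightarrow y) = True \land False = False

False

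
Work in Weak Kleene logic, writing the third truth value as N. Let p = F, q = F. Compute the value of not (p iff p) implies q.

T

p iff p = F iff F = T
not (p iff p) = not T = F
not (p iff p) implies q = F implies F = T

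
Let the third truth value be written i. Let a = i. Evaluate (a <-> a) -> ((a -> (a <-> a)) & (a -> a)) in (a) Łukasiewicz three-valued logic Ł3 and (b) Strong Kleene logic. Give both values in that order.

T; i

In Łukasiewicz three-valued logic Ł3: a <-> a = i <-> i = T  [1 − |½−½|]
a <-> a = i <-> i = T
a -> (a <-> a) = i -> T = T
a -> a = i -> i = T
(a -> (a <-> a)) & (a -> a) = T & T = T
(a <-> a) -> ((a -> (a <-> a)) & (a -> a)) = T -> T = T
In Strong Kleene logic: a <-> a = i <-> i = i
a <-> a = i <-> i = i
a -> (a <-> a) = i -> i = i  [~i | i]
a -> a = i -> i = i
(a -> (a <-> a)) & (a -> a) = i & i = i
(a <-> a) -> ((a -> (a <-> a)) & (a -> a)) = i -> i = i
They differ because Łukasiewicz three-valued logic Ł3 and Strong Kleene logic treat i differently under implication.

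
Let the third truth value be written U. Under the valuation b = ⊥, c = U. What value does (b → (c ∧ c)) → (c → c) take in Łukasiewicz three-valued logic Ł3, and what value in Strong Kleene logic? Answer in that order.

⊤; U

In Łukasiewicz three-valued logic Ł3: c ∧ c = U ∧ U = U
b → (c ∧ c) = ⊥ → U = ⊤
c → c = U → U = ⊤
(b → (c ∧ c)) → (c → c) = ⊤ → ⊤ = ⊤
In Strong Kleene logic: c ∧ c = U ∧ U = U
b → (c ∧ c) = ⊥ → U = ⊤  [¬⊥ ∨ U]
c → c = U → U = U
(b → (c ∧ c)) → (c → c) = ⊤ → U = U
They differ because Łukasiewicz three-valued logic Ł3 and Strong Kleene logic treat U differently under implication.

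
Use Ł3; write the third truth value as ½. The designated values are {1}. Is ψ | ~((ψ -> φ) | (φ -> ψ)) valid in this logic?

Countermodel: ψ=½, φ=1 gives ½, which is not designated.

No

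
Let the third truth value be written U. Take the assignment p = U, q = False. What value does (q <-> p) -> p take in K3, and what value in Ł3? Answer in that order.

U; True

In K3: q <-> p = False <-> U = U
(q <-> p) -> p = U -> U = U
In Ł3: q <-> p = False <-> U = U  [1 − |0−½|]
(q <-> p) -> p = U -> U = True
They differ because K3 and Ł3 treat U differently under implication.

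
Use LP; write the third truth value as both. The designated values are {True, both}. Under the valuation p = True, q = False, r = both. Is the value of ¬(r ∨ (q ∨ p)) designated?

No

q ∨ p = False ∨ True = True
r ∨ (q ∨ p) = both ∨ True = True
¬(r ∨ (q ∨ p)) = ¬True = False
False ∉ {True, both}.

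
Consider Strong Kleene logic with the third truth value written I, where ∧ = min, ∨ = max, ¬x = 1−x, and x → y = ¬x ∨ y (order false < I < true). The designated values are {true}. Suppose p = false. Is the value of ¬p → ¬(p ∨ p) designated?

Yes

¬p = ¬false = true
p ∨ p = false ∨ false = false
¬(p ∨ p) = ¬false = true
¬p → ¬(p ∨ p) = true → true = true
true ∈ {true}.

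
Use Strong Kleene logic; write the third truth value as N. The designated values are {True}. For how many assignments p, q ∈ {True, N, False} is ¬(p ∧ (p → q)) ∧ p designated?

Designated under: (p=True, q=False).

1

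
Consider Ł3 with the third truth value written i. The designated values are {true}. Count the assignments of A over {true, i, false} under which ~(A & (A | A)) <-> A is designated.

1

A=true: false ·
A=i: true ✓
A=false: false ·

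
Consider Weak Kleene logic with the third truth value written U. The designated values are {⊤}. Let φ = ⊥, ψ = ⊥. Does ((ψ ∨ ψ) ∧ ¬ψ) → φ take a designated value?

Yes

ψ ∨ ψ = ⊥ ∨ ⊥ = ⊥
¬ψ = ¬⊥ = ⊤
(ψ ∨ ψ) ∧ ¬ψ = ⊥ ∧ ⊤ = ⊥
((ψ ∨ ψ) ∧ ¬ψ) → φ = ⊥ → ⊥ = ⊤
⊤ ∈ {⊤}.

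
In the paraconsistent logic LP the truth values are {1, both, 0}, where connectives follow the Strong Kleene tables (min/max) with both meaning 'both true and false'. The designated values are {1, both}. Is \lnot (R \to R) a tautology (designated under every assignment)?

No

Countermodel: R=1 gives 0, which is not designated.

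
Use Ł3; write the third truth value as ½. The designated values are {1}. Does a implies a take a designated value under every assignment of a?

Yes

Every assignment of a over {1, ½, 0} gives a value in {1}.
In particular, with a=½: a implies a = 1.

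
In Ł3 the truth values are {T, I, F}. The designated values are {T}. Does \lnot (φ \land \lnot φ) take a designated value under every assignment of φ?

No

Countermodel: φ=I gives I, which is not designated.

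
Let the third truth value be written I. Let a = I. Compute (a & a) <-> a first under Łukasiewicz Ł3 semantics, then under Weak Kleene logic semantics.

⊤; I

In Łukasiewicz Ł3: a & a = I & I = I
(a & a) <-> a = I <-> I = ⊤
In Weak Kleene logic: a & a = I & I = I
(a & a) <-> a = I <-> I = I
They differ because Łukasiewicz Ł3 and Weak Kleene logic treat I differently under the binary connectives.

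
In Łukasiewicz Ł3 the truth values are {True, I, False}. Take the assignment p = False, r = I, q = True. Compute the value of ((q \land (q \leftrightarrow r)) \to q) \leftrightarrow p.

q \leftrightarrow r = True \leftrightarrow I = I  [1 − |1−½|]
q \land (q \leftrightarrow r) = True \land I = I
(q \land (q \leftrightarrow r)) \to q = I \to True = True
((q \land (q \leftrightarrow r)) \to q) \leftrightarrow p = True \leftrightarrow False = False

False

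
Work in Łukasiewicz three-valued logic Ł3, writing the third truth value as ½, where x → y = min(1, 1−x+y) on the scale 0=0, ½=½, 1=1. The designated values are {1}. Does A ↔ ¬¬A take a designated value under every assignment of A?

Every assignment of A over {1, ½, 0} gives a value in {1}.
In particular, with A=½: A ↔ ¬¬A = 1.

Yes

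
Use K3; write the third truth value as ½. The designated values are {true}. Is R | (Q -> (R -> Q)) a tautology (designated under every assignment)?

No

Countermodel: R=½, Q=½ gives ½, which is not designated.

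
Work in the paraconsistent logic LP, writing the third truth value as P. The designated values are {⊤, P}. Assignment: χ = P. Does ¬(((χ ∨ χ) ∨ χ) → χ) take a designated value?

Yes

χ ∨ χ = P ∨ P = P
(χ ∨ χ) ∨ χ = P ∨ P = P
((χ ∨ χ) ∨ χ) → χ = P → P = P  [¬P ∨ P]
¬(((χ ∨ χ) ∨ χ) → χ) = ¬P = P
P ∈ {⊤, P}.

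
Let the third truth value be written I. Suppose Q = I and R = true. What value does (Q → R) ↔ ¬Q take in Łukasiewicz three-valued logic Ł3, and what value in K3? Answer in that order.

In Łukasiewicz three-valued logic Ł3: Q → R = I → true = true  [min(1, 1−½+1)]
¬Q = ¬I = I
(Q → R) ↔ ¬Q = true ↔ I = I
In K3: Q → R = I → true = true  [¬I ∨ true]
¬Q = ¬I = I
(Q → R) ↔ ¬Q = true ↔ I = I

I; I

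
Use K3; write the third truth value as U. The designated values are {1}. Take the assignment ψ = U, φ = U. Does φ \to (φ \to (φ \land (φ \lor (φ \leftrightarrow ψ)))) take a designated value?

No

φ \leftrightarrow ψ = U \leftrightarrow U = U
φ \lor (φ \leftrightarrow ψ) = U \lor U = U
φ \land (φ \lor (φ \leftrightarrow ψ)) = U \land U = U
φ \to (φ \land (φ \lor (φ \leftrightarrow ψ))) = U \to U = U  [\lnot U \lor U]
φ \to (φ \to (φ \land (φ \lor (φ \leftrightarrow ψ)))) = U \to U = U
U ∉ {1}.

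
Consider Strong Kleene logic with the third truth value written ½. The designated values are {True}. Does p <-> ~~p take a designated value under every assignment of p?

No

Countermodel: p=½ gives ½, which is not designated.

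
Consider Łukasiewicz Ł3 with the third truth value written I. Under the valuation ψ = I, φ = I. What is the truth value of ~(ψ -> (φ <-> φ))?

false

φ <-> φ = I <-> I = true  [1 − |½−½|]
ψ -> (φ <-> φ) = I -> true = true
~(ψ -> (φ <-> φ)) = ~true = false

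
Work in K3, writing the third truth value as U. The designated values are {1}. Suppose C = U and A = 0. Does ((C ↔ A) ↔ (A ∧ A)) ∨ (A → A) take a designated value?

Yes

C ↔ A = U ↔ 0 = U
A ∧ A = 0 ∧ 0 = 0
(C ↔ A) ↔ (A ∧ A) = U ↔ 0 = U
A → A = 0 → 0 = 1
((C ↔ A) ↔ (A ∧ A)) ∨ (A → A) = U ∨ 1 = 1
1 ∈ {1}.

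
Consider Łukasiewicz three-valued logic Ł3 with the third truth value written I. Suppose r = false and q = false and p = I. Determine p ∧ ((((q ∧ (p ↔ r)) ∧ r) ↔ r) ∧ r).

false

p ↔ r = I ↔ false = I
q ∧ (p ↔ r) = false ∧ I = false
(q ∧ (p ↔ r)) ∧ r = false ∧ false = false
((q ∧ (p ↔ r)) ∧ r) ↔ r = false ↔ false = true
(((q ∧ (p ↔ r)) ∧ r) ↔ r) ∧ r = true ∧ false = false
p ∧ ((((q ∧ (p ↔ r)) ∧ r) ↔ r) ∧ r) = I ∧ false = false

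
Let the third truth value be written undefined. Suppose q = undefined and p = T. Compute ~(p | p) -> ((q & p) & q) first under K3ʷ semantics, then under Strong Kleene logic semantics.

In K3ʷ: p | p = T | T = T
~(p | p) = ~T = F
q & p = undefined & T = undefined
(q & p) & q = undefined & undefined = undefined
~(p | p) -> ((q & p) & q) = F -> undefined = undefined  [any arg is the third value ⇒ result is the third value]
In Strong Kleene logic: p | p = T | T = T
~(p | p) = ~T = F
q & p = undefined & T = undefined
(q & p) & q = undefined & undefined = undefined
~(p | p) -> ((q & p) & q) = F -> undefined = T  [~F | undefined]
They differ because K3ʷ and Strong Kleene logic treat undefined differently under the binary connectives.

undefined; T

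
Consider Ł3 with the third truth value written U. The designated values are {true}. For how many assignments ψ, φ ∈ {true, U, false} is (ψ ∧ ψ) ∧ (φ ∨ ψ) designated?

Designated under: (ψ=true, φ=true); (ψ=true, φ=U); (ψ=true, φ=false).

3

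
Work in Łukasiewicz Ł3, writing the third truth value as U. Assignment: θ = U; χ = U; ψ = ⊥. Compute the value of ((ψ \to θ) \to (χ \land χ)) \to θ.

⊤

ψ \to θ = ⊥ \to U = ⊤
χ \land χ = U \land U = U
(ψ \to θ) \to (χ \land χ) = ⊤ \to U = U
((ψ \to θ) \to (χ \land χ)) \to θ = U \to U = ⊤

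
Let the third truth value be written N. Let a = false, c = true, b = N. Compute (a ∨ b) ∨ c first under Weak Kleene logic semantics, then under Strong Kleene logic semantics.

In Weak Kleene logic: a ∨ b = false ∨ N = N
(a ∨ b) ∨ c = N ∨ true = N
In Strong Kleene logic: a ∨ b = false ∨ N = N
(a ∨ b) ∨ c = N ∨ true = true
They differ because Weak Kleene logic and Strong Kleene logic treat N differently under the binary connectives.

N; true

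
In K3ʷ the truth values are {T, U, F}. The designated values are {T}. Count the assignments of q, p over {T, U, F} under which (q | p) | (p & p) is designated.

3

Designated under: (q=T, p=T); (q=T, p=F); (q=F, p=T).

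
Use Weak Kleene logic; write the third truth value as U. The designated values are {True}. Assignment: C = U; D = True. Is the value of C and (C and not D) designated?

No

not D = not True = False
C and not D = U and False = U
C and (C and not D) = U and U = U
U ∉ {True}.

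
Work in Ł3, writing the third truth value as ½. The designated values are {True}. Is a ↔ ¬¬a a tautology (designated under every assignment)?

Yes

Every assignment of a over {True, ½, False} gives a value in {True}.
In particular, with a=½: a ↔ ¬¬a = True.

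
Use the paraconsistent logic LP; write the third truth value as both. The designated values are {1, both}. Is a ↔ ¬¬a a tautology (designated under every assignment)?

Every assignment of a over {1, both, 0} gives a value in {1, both}.
In particular, with a=both: a ↔ ¬¬a = both.

Yes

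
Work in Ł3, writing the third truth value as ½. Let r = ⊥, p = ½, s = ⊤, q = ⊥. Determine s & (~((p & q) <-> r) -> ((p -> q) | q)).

⊤

p & q = ½ & ⊥ = ⊥
(p & q) <-> r = ⊥ <-> ⊥ = ⊤
~((p & q) <-> r) = ~⊤ = ⊥
p -> q = ½ -> ⊥ = ½
(p -> q) | q = ½ | ⊥ = ½
~((p & q) <-> r) -> ((p -> q) | q) = ⊥ -> ½ = ⊤
s & (~((p & q) <-> r) -> ((p -> q) | q)) = ⊤ & ⊤ = ⊤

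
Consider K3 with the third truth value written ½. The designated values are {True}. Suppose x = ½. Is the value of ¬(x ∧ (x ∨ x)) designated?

No

x ∨ x = ½ ∨ ½ = ½
x ∧ (x ∨ x) = ½ ∧ ½ = ½
¬(x ∧ (x ∨ x)) = ¬½ = ½
½ ∉ {True}.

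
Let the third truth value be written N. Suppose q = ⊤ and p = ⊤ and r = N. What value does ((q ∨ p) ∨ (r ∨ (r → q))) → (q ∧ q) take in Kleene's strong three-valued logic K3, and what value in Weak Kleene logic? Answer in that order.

In Kleene's strong three-valued logic K3: q ∨ p = ⊤ ∨ ⊤ = ⊤
r → q = N → ⊤ = ⊤  [¬N ∨ ⊤]
r ∨ (r → q) = N ∨ ⊤ = ⊤
(q ∨ p) ∨ (r ∨ (r → q)) = ⊤ ∨ ⊤ = ⊤
q ∧ q = ⊤ ∧ ⊤ = ⊤
((q ∨ p) ∨ (r ∨ (r → q))) → (q ∧ q) = ⊤ → ⊤ = ⊤
In Weak Kleene logic: q ∨ p = ⊤ ∨ ⊤ = ⊤
r → q = N → ⊤ = N  [any arg is the third value ⇒ result is the third value]
r ∨ (r → q) = N ∨ N = N
(q ∨ p) ∨ (r ∨ (r → q)) = ⊤ ∨ N = N
q ∧ q = ⊤ ∧ ⊤ = ⊤
((q ∨ p) ∨ (r ∨ (r → q))) → (q ∧ q) = N → ⊤ = N
They differ because Kleene's strong three-valued logic K3 and Weak Kleene logic treat N differently under the binary connectives.

⊤; N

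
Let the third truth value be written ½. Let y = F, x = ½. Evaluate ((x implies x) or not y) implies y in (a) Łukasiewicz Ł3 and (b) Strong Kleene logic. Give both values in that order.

F; F

In Łukasiewicz Ł3: x implies x = ½ implies ½ = T  [min(1, 1−½+½)]
not y = not F = T
(x implies x) or not y = T or T = T
((x implies x) or not y) implies y = T implies F = F
In Strong Kleene logic: x implies x = ½ implies ½ = ½  [not ½ or ½]
not y = not F = T
(x implies x) or not y = ½ or T = T
((x implies x) or not y) implies y = T implies F = F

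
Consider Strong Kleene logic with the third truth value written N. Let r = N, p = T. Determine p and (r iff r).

r iff r = N iff N = N
p and (r iff r) = T and N = N

N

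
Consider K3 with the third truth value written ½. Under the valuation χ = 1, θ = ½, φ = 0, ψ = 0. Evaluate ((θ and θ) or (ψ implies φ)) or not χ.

θ and θ = ½ and ½ = ½
ψ implies φ = 0 implies 0 = 1
(θ and θ) or (ψ implies φ) = ½ or 1 = 1
not χ = not 1 = 0
((θ and θ) or (ψ implies φ)) or not χ = 1 or 0 = 1

1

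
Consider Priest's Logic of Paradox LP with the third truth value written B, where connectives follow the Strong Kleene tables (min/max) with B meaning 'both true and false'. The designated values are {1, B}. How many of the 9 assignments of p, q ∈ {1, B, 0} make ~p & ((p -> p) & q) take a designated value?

Designated under: (p=B, q=1); (p=B, q=B); (p=0, q=1); (p=0, q=B).

4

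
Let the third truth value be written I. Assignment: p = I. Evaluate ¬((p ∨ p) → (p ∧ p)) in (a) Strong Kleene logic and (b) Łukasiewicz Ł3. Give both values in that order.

I; F

In Strong Kleene logic: p ∨ p = I ∨ I = I
p ∧ p = I ∧ I = I
(p ∨ p) → (p ∧ p) = I → I = I
¬((p ∨ p) → (p ∧ p)) = ¬I = I
In Łukasiewicz Ł3: p ∨ p = I ∨ I = I
p ∧ p = I ∧ I = I
(p ∨ p) → (p ∧ p) = I → I = T
¬((p ∨ p) → (p ∧ p)) = ¬T = F
They differ because Strong Kleene logic and Łukasiewicz Ł3 treat I differently under implication.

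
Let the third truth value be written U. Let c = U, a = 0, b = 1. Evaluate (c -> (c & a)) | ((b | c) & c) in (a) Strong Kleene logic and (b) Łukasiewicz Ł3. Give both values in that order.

U; U

In Strong Kleene logic: c & a = U & 0 = 0
c -> (c & a) = U -> 0 = U  [~U | 0]
b | c = 1 | U = 1
(b | c) & c = 1 & U = U
(c -> (c & a)) | ((b | c) & c) = U | U = U
In Łukasiewicz Ł3: c & a = U & 0 = 0
c -> (c & a) = U -> 0 = U  [min(1, 1−½+0)]
b | c = 1 | U = 1
(b | c) & c = 1 & U = U
(c -> (c & a)) | ((b | c) & c) = U | U = U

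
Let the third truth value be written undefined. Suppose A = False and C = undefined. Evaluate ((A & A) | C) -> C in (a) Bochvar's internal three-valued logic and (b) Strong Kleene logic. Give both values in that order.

undefined; undefined

In Bochvar's internal three-valued logic: A & A = False & False = False
(A & A) | C = False | undefined = undefined
((A & A) | C) -> C = undefined -> undefined = undefined  [any arg is the third value ⇒ result is the third value]
In Strong Kleene logic: A & A = False & False = False
(A & A) | C = False | undefined = undefined
((A & A) | C) -> C = undefined -> undefined = undefined  [~undefined | undefined]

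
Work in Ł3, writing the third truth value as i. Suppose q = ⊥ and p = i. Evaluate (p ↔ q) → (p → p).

⊤

p ↔ q = i ↔ ⊥ = i
p → p = i → i = ⊤
(p ↔ q) → (p → p) = i → ⊤ = ⊤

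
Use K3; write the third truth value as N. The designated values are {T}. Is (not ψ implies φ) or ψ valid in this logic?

Countermodel: ψ=N, φ=N gives N, which is not designated.

No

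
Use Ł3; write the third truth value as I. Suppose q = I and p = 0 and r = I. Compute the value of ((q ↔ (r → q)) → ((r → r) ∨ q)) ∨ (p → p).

r → q = I → I = 1  [min(1, 1−½+½)]
q ↔ (r → q) = I ↔ 1 = I
r → r = I → I = 1
(r → r) ∨ q = 1 ∨ I = 1
(q ↔ (r → q)) → ((r → r) ∨ q) = I → 1 = 1
p → p = 0 → 0 = 1
((q ↔ (r → q)) → ((r → r) ∨ q)) ∨ (p → p) = 1 ∨ 1 = 1

1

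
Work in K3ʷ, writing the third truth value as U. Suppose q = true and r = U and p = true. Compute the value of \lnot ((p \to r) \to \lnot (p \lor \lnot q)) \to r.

p \to r = true \to U = U
\lnot q = \lnot true = false
p \lor \lnot q = true \lor false = true
\lnot (p \lor \lnot q) = \lnot true = false
(p \to r) \to \lnot (p \lor \lnot q) = U \to false = U
\lnot ((p \to r) \to \lnot (p \lor \lnot q)) = \lnot U = U
\lnot ((p \to r) \to \lnot (p \lor \lnot q)) \to r = U \to U = U

U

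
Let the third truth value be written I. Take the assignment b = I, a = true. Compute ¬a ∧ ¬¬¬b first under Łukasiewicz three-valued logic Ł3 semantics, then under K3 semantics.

false; false

In Łukasiewicz three-valued logic Ł3: ¬a = ¬true = false
¬b = ¬I = I
¬¬b = ¬I = I
¬¬¬b = ¬I = I
¬a ∧ ¬¬¬b = false ∧ I = false
In K3: ¬a = ¬true = false
¬b = ¬I = I
¬¬b = ¬I = I
¬¬¬b = ¬I = I
¬a ∧ ¬¬¬b = false ∧ I = false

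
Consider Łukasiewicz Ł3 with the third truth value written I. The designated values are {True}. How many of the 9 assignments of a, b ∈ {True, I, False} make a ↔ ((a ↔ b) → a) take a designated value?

5

Of the 9 assignments, 5 give a value in {True}.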